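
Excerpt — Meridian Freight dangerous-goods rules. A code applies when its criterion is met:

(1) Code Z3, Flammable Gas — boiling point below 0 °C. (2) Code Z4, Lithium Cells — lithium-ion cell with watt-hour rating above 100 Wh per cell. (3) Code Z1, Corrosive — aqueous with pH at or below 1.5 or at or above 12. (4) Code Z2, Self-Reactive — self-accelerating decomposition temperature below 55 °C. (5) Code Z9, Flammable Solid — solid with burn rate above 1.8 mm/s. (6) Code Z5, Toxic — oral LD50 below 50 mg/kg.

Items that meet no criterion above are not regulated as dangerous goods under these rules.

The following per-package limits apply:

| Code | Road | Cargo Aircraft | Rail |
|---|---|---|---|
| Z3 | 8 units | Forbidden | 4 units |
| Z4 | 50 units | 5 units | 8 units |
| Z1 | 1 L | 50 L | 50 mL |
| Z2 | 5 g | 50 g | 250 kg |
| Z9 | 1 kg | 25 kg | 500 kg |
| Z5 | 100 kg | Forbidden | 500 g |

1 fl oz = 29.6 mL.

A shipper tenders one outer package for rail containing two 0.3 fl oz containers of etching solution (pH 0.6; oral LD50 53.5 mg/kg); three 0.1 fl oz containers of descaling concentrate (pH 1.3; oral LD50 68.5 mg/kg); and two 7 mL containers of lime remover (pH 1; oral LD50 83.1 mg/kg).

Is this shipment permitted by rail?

With pH 0.6 (≤ 1.5), the etching solution falls in Code Z1.
The descaling concentrate has pH 1.3, which is ≤ 1.5, so it is Code Z1 (Corrosive).
Lime remover: pH 1 ≤ 1.5 → Code Z1 (Corrosive).
Total Code Z1: (two 0.3 fl oz containers = 17.76 mL) + (three 0.1 fl oz containers = 8.88 mL) + (two 7 mL containers = 14 mL) = 40.64 mL.
40.64 mL is within the rail limit of 50 mL for Code Z1.

Yes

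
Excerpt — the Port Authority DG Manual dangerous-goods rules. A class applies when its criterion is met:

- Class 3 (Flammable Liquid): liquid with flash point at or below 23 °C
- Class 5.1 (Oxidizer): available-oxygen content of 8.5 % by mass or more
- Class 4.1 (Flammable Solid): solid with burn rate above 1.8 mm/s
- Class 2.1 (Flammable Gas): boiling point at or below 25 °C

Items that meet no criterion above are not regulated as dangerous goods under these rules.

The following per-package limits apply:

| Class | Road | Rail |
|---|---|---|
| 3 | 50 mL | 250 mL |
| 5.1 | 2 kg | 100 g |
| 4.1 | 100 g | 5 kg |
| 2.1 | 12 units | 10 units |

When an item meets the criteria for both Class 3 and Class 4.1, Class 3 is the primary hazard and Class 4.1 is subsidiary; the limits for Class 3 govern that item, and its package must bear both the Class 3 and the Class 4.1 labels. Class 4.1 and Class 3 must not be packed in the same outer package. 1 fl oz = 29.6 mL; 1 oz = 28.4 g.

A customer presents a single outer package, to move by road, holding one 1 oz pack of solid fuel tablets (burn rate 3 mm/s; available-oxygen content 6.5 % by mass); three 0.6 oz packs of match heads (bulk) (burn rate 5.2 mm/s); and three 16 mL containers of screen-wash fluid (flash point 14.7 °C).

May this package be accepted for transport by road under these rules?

The solid fuel tablets have burn rate 3 mm/s, which is > 1.8 mm/s, so they are Class 4.1 (Flammable Solid).
With burn rate 5.2 mm/s (> 1.8 mm/s), the match heads (bulk) fall in Class 4.1.
Screen-wash fluid: flash point 14.7 °C ≤ 23 °C → Class 3 (Flammable Liquid).
Class 4.1 net quantity: (one 1 oz pack = 28.4 g) + (three 0.6 oz packs = 51.12 g) = 79.52 g.
79.52 g is within the road limit of 100 g for Class 4.1.
Class 3 quantity: three 16 mL containers = 48 mL.
48 mL ≤ 50 mL (road limit, Class 3) — within limit.
Class 4.1 and Class 3 may not share an outer package.

No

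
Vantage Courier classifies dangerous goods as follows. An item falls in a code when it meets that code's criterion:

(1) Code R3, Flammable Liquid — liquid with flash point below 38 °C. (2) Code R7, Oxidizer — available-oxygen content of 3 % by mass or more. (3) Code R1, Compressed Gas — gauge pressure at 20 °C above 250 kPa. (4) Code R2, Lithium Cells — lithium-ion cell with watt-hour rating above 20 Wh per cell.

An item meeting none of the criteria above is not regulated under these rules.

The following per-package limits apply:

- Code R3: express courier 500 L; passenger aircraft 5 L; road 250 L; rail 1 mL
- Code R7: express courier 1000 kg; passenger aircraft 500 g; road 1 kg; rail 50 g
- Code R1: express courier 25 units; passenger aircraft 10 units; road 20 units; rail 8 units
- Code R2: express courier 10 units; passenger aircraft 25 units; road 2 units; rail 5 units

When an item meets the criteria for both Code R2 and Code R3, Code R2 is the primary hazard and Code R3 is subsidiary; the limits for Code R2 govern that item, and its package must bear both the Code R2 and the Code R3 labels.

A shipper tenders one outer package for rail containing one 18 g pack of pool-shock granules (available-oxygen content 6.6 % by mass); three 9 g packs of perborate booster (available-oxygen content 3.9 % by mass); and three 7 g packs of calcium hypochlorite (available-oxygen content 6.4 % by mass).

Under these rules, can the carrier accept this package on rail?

With available-oxygen content 6.6 % by mass (≥ 3 % by mass), the pool-shock granules fall in Code R7.
Perborate booster: available-oxygen content 3.9 % by mass ≥ 3 % by mass → Code R7 (Oxidizer).
Calcium hypochlorite: available-oxygen content 6.4 % by mass ≥ 3 % by mass → Code R7 (Oxidizer).
Code R7 net quantity: 18 g + (three 9 g packs = 27 g) + (three 7 g packs = 21 g) = 66 g.
66 g exceeds the rail limit of 50 g for Code R7.

No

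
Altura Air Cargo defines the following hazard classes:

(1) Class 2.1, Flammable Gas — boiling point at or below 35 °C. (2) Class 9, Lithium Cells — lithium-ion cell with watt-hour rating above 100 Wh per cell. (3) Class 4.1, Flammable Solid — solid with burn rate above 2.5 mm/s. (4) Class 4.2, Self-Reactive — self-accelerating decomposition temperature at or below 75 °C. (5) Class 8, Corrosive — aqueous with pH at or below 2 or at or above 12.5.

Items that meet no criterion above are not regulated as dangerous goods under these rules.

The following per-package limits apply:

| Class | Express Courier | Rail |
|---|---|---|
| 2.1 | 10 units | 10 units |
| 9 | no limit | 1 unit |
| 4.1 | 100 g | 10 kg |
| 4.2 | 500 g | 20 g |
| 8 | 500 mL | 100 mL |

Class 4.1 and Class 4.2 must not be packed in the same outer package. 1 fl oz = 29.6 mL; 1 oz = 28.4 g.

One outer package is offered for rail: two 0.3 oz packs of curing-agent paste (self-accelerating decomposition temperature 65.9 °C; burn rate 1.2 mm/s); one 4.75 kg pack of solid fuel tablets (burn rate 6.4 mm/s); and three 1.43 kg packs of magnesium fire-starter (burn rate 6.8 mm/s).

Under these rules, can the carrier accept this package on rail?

No

With self-accelerating decomposition temperature 65.9 °C (≤ 75 °C), the curing-agent paste falls in Class 4.2.
Burn rate 6.4 mm/s meets the Class 4.1 criterion (Flammable Solid), so the solid fuel tablets are Class 4.1.
With burn rate 6.8 mm/s (> 2.5 mm/s), the magnesium fire-starter falls in Class 4.1.
Class 4.1 net quantity: 4.75 kg + (three 1.43 kg packs = 4.29 kg) = 9.04 kg.
That is within the Class 4.1 rail limit of 10 kg.
Class 4.2 quantity: two 0.3 oz packs = 17.04 g.
17.04 g is within the rail limit of 20 g for Class 4.2.
Class 4.1 and Class 4.2 may not share an outer package.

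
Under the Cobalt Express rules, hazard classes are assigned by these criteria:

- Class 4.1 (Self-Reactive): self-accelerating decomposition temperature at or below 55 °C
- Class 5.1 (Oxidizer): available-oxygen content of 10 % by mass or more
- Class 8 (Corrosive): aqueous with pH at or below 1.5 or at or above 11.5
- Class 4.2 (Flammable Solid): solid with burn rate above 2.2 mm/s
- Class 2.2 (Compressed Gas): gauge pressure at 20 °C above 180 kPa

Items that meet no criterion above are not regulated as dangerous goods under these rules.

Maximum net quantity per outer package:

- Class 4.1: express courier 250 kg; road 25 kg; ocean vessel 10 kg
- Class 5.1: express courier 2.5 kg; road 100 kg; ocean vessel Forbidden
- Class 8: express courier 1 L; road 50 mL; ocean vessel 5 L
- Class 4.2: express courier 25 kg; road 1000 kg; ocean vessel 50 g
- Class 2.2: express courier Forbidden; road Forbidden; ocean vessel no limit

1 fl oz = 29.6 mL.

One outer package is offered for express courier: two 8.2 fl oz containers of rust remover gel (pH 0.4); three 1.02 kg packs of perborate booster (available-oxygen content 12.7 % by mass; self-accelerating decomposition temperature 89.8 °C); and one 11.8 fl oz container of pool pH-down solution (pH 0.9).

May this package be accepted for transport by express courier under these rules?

No

pH 0.4 meets the Class 8 criterion (Corrosive), so the rust remover gel is Class 8.
With available-oxygen content 12.7 % by mass (≥ 10 % by mass), the perborate booster falls in Class 5.1.
With pH 0.9 (≤ 1.5), the pool pH-down solution falls in Class 8.
Total Class 8: (two 8.2 fl oz containers = 485.44 mL) + (one 11.8 fl oz container = 349.28 mL) = 834.72 mL.
That is within the Class 8 express courier limit of 1 L.
Class 5.1 quantity: three 1.02 kg packs = 3.06 kg.
3.06 kg > 2.5 kg (express courier limit, Class 5.1) — over the limit.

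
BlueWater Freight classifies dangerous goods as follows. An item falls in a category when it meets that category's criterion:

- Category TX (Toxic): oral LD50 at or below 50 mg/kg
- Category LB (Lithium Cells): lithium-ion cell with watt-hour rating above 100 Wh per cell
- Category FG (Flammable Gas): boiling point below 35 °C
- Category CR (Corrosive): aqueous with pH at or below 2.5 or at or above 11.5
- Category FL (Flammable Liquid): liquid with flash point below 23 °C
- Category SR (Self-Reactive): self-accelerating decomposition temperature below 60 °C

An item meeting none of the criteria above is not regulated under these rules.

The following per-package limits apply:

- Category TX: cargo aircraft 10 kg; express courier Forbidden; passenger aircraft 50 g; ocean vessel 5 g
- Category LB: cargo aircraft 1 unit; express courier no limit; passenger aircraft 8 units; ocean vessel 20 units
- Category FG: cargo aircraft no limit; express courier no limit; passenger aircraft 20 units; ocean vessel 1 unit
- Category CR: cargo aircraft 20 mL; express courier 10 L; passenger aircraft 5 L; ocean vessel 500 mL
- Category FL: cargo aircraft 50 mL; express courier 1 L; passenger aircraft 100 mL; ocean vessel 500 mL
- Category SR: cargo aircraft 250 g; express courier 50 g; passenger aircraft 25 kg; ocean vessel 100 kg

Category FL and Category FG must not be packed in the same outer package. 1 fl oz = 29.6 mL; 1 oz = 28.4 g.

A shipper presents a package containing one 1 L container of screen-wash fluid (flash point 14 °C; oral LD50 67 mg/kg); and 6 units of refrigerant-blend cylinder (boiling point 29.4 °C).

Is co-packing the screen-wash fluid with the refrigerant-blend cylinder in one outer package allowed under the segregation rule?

No

Screen-wash fluid: flash point 14 °C < 23 °C → Category FL (Flammable Liquid).
Refrigerant-blend cylinder: boiling point 29.4 °C < 35 °C → Category FG (Flammable Gas).
Category FL and Category FG may not share an outer package.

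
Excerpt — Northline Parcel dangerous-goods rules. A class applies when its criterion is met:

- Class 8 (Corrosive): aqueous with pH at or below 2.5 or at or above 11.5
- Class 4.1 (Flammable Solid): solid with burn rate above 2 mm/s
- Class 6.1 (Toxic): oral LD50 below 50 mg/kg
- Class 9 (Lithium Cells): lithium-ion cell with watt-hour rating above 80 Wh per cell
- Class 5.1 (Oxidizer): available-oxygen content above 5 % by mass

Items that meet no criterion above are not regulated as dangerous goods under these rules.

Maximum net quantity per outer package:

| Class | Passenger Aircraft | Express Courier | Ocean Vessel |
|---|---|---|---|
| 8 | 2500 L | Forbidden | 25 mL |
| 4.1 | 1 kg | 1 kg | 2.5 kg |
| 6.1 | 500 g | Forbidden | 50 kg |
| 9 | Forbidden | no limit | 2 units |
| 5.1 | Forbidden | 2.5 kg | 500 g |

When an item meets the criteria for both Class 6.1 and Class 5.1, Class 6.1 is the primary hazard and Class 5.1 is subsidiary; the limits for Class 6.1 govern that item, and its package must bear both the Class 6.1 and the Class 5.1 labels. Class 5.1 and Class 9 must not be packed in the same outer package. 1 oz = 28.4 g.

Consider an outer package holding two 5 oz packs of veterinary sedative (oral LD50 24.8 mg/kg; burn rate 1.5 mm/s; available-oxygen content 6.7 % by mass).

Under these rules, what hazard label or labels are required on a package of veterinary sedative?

Class 5.1 and 6.1

With oral LD50 24.8 mg/kg (< 50 mg/kg), the veterinary sedative falls in Class 6.1.
The veterinary sedative has available-oxygen content 6.7 % by mass, which is > 5 % by mass, so it is Class 5.1 (Oxidizer).
By the precedence rule Class 6.1 is primary and Class 5.1 is subsidiary, and that rule requires both labels on the package.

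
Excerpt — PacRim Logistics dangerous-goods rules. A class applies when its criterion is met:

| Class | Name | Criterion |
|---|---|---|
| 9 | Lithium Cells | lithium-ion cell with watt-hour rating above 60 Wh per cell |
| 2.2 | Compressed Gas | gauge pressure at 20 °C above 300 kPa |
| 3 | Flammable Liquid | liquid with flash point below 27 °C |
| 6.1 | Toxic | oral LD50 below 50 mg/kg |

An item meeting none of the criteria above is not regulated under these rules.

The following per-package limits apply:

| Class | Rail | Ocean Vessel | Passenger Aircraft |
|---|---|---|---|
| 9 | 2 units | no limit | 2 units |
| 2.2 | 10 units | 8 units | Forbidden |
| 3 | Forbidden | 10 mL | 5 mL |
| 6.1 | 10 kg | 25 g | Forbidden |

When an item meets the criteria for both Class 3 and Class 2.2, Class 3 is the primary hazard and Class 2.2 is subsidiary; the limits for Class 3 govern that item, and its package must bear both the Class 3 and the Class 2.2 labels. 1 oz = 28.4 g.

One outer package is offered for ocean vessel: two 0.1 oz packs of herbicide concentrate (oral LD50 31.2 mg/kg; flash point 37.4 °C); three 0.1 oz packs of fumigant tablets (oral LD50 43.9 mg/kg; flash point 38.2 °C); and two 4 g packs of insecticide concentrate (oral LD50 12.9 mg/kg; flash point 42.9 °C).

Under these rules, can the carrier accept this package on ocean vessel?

Yes

Herbicide concentrate: oral LD50 31.2 mg/kg < 50 mg/kg → Class 6.1 (Toxic).
The fumigant tablets have oral LD50 43.9 mg/kg, which is < 50 mg/kg, so they are Class 6.1 (Toxic).
The insecticide concentrate has oral LD50 12.9 mg/kg, which is < 50 mg/kg, so it is Class 6.1 (Toxic).
Class 6.1 net quantity: (two 0.1 oz packs = 5.68 g) + (three 0.1 oz packs = 8.52 g) + (two 4 g packs = 8 g) = 22.2 g.
22.2 g ≤ 25 g (ocean vessel limit, Class 6.1) — within limit.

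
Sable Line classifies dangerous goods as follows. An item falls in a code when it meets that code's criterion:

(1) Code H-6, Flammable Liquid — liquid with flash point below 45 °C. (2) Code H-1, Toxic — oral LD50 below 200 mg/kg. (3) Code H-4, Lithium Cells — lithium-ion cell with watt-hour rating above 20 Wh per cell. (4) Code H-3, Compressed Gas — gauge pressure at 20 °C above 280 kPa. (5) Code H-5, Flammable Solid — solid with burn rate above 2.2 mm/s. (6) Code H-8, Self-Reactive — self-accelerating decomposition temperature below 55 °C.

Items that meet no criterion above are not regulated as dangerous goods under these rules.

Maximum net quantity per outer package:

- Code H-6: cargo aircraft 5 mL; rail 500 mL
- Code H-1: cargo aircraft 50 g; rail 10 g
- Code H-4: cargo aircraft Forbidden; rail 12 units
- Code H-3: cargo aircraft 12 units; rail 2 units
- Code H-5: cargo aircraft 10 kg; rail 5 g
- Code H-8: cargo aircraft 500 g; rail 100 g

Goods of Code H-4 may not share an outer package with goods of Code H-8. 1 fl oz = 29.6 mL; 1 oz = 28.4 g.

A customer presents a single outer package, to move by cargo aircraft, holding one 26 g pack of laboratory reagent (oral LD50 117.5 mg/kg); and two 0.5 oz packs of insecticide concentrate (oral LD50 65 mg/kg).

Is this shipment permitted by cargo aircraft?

No

Laboratory reagent: oral LD50 117.5 mg/kg < 200 mg/kg → Code H-1 (Toxic).
The insecticide concentrate has oral LD50 65 mg/kg, which is < 200 mg/kg, so it is Code H-1 (Toxic).
Total Code H-1: 26 g + (two 0.5 oz packs = 28.4 g) = 54.4 g.
That exceeds the Code H-1 cargo aircraft limit of 50 g.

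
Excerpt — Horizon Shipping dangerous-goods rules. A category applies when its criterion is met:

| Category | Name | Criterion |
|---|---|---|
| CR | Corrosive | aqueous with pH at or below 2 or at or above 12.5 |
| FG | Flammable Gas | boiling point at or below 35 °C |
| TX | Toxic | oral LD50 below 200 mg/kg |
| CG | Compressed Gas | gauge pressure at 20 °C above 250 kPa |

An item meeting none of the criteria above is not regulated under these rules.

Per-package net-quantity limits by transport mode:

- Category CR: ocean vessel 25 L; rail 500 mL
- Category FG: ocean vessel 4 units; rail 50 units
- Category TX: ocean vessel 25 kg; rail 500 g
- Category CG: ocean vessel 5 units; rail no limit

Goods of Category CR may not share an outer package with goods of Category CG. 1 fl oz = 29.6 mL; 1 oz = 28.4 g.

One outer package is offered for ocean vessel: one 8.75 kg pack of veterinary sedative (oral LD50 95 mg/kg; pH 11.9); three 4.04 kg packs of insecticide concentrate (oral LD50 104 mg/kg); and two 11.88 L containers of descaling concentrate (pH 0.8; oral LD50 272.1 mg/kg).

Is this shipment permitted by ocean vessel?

Yes

Oral LD50 95 mg/kg meets the Category TX criterion (Toxic), so the veterinary sedative is Category TX.
The insecticide concentrate has oral LD50 104 mg/kg, which is < 200 mg/kg, so it is Category TX (Toxic).
The descaling concentrate has pH 0.8, which is ≤ 2, so it is Category CR (Corrosive).
Category TX net quantity: 8.75 kg + (three 4.04 kg packs = 12.12 kg) = 20.87 kg.
That is within the Category TX ocean vessel limit of 25 kg.
Category CR quantity: two 11.88 L containers = 23.76 L.
23.76 L ≤ 25 L (ocean vessel limit, Category CR) — within limit.
The segregation rule (Category CR with Category CG) does not apply to Category TX with Category CR.
Every hazard category is within its ocean vessel limit and no segregation rule is violated.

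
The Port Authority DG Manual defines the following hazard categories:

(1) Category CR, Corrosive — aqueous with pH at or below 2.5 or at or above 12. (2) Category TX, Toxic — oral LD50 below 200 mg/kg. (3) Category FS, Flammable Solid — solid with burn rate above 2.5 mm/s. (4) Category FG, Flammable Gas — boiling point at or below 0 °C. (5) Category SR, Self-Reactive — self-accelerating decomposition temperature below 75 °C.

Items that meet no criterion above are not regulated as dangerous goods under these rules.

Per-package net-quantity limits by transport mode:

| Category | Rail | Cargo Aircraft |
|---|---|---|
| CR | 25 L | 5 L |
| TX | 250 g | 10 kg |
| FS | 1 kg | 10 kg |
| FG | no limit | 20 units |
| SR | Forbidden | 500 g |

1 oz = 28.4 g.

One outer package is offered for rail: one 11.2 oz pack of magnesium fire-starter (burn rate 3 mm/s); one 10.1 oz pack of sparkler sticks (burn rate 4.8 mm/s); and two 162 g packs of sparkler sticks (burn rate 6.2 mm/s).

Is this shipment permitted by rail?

Yes

With burn rate 3 mm/s (> 2.5 mm/s), the magnesium fire-starter falls in Category FS.
With burn rate 4.8 mm/s (> 2.5 mm/s), the sparkler sticks fall in Category FS.
Sparkler sticks: burn rate 6.2 mm/s > 2.5 mm/s → Category FS (Flammable Solid).
Category FS net quantity: (one 11.2 oz pack = 318.08 g) + (one 10.1 oz pack = 286.84 g) + (two 162 g packs = 324 g) = 928.92 g.
928.92 g is within the rail limit of 1 kg for Category FS.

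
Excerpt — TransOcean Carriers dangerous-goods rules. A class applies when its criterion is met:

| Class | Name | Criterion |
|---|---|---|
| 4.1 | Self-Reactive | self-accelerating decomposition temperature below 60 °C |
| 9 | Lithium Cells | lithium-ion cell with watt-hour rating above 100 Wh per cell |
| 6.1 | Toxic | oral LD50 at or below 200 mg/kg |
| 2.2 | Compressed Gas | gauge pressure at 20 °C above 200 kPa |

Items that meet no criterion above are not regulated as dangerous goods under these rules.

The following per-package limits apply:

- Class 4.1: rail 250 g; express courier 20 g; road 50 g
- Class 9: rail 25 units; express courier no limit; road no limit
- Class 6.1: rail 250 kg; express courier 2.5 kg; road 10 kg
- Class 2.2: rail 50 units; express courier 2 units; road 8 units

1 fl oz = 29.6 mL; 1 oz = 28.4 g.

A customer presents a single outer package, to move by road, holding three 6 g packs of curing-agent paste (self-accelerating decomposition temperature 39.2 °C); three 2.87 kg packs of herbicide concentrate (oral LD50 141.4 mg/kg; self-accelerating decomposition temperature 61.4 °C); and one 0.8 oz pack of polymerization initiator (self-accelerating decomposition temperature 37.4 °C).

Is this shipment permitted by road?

The curing-agent paste has self-accelerating decomposition temperature 39.2 °C, which is < 60 °C, so it is Class 4.1 (Self-Reactive).
With oral LD50 141.4 mg/kg (≤ 200 mg/kg), the herbicide concentrate falls in Class 6.1.
The polymerization initiator has self-accelerating decomposition temperature 37.4 °C, which is < 60 °C, so it is Class 4.1 (Self-Reactive).
Class 6.1 quantity: three 2.87 kg packs = 8.61 kg.
That is within the Class 6.1 road limit of 10 kg.
Total Class 4.1: (three 6 g packs = 18 g) + (one 0.8 oz pack = 22.72 g) = 40.72 g.
That is within the Class 4.1 road limit of 50 g.
Every hazard class is within its road limit and no segregation rule is violated.

Yes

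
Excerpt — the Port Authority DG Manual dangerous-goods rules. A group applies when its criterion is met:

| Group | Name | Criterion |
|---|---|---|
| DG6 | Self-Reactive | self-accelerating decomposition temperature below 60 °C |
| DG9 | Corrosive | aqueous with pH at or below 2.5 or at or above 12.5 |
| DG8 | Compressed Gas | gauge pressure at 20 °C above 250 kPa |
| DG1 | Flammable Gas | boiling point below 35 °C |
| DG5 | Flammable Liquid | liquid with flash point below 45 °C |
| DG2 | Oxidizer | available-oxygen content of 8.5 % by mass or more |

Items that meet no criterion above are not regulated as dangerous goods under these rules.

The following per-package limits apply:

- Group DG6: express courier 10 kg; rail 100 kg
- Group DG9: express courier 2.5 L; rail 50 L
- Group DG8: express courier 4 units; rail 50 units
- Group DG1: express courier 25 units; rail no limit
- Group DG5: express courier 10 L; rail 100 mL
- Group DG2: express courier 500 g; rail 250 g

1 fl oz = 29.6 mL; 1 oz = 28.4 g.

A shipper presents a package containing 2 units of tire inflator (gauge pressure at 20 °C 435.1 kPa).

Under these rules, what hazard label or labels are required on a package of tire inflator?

Group DG8

The tire inflator has gauge pressure at 20 °C 435.1 kPa, which is > 250 kPa, so it is Group DG8 (Compressed Gas).
Only the Group DG8 label is required.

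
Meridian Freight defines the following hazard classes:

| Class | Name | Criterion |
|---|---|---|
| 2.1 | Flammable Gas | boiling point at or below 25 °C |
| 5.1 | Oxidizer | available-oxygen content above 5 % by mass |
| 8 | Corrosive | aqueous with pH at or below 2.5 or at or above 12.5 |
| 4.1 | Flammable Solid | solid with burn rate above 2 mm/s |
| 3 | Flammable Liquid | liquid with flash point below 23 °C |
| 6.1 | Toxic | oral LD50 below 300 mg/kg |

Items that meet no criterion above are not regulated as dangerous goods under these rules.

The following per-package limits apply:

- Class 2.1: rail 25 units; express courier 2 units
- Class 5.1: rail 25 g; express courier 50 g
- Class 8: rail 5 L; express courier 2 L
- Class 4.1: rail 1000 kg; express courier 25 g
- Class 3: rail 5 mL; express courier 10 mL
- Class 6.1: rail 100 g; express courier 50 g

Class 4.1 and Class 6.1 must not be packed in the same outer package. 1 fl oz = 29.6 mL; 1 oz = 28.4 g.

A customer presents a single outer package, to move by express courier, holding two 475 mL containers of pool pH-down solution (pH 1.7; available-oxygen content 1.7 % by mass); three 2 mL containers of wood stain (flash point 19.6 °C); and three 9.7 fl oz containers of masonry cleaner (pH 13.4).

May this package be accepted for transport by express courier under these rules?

Pool pH-down solution: pH 1.7 ≤ 2.5 → Class 8 (Corrosive).
The wood stain has flash point 19.6 °C, which is < 23 °C, so it is Class 3 (Flammable Liquid).
With pH 13.4 (≥ 12.5), the masonry cleaner falls in Class 8.
Class 8 net quantity: (two 475 mL containers = 950 mL) + (three 9.7 fl oz containers = 861.36 mL) = 1811.36 mL.
1811.36 mL ≤ 2 L (express courier limit, Class 8) — within limit.
Class 3 quantity: three 2 mL containers = 6 mL.
6 mL is within the express courier limit of 10 mL for Class 3.
The segregation rule (Class 4.1 with Class 6.1) does not apply to Class 8 with Class 3.
Every hazard class is within its express courier limit and no segregation rule is violated.

Yes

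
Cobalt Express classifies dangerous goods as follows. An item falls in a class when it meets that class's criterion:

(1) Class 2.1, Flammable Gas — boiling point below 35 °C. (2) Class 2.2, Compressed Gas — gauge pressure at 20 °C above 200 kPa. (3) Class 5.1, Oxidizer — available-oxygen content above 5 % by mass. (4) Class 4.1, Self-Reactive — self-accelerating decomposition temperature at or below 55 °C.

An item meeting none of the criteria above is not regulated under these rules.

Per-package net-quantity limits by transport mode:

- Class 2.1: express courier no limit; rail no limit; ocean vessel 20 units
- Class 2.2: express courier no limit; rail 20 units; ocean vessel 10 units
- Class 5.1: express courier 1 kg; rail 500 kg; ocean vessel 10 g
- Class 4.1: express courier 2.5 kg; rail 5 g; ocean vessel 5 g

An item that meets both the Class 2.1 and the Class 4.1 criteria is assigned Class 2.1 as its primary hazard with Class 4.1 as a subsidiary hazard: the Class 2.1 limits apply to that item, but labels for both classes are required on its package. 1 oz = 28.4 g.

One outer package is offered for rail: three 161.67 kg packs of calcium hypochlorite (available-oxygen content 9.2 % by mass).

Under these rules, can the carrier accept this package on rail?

Yes

With available-oxygen content 9.2 % by mass (> 5 % by mass), the calcium hypochlorite falls in Class 5.1.
Class 5.1 quantity: three 161.67 kg packs = 485.01 kg.
485.01 kg is within the rail limit of 500 kg for Class 5.1.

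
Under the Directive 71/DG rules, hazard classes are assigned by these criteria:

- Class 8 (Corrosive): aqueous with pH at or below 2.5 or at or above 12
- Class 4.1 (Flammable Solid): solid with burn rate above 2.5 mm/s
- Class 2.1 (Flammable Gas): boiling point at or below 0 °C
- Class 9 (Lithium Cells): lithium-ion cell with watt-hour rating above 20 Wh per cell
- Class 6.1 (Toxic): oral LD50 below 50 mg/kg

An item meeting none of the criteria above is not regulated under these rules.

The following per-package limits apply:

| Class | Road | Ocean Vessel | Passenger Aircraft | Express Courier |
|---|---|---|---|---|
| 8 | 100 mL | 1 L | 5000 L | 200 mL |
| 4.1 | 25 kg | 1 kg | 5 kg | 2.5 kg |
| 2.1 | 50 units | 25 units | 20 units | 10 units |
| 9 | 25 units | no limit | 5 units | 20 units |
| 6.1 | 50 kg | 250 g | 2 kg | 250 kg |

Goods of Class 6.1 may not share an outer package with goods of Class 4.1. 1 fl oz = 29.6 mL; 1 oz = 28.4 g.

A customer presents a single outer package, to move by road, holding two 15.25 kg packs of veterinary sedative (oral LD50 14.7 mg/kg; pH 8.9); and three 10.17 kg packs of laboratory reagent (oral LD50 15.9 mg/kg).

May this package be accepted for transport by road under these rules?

Veterinary sedative: oral LD50 14.7 mg/kg < 50 mg/kg → Class 6.1 (Toxic).
The laboratory reagent has oral LD50 15.9 mg/kg, which is < 50 mg/kg, so it is Class 6.1 (Toxic).
Total Class 6.1: (two 15.25 kg packs = 30.5 kg) + (three 10.17 kg packs = 30.51 kg) = 61.01 kg.
61.01 kg > 50 kg (road limit, Class 6.1) — over the limit.

No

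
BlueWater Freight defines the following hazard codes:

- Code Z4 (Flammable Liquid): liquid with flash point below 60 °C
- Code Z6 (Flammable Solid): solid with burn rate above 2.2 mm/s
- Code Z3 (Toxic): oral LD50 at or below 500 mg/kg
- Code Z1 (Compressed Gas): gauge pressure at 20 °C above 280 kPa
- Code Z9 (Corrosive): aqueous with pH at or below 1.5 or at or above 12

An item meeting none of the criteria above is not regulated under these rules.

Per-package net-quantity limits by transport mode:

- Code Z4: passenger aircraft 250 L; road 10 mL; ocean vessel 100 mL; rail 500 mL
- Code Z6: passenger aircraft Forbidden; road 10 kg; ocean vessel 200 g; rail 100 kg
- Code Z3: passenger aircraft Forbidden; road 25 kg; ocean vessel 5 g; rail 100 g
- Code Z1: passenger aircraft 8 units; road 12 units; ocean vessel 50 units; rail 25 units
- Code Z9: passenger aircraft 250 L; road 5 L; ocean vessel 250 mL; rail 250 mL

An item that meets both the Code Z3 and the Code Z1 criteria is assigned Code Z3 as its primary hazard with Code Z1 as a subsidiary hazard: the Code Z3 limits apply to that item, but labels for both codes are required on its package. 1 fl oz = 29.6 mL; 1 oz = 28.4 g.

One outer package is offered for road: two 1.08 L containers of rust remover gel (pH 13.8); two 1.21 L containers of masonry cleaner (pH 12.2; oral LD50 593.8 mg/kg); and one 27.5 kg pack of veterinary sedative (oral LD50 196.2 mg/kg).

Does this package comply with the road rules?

Rust remover gel: pH 13.8 ≥ 12 → Code Z9 (Corrosive).
The masonry cleaner has pH 12.2, which is ≥ 12, so it is Code Z9 (Corrosive).
The veterinary sedative has oral LD50 196.2 mg/kg, which is ≤ 500 mg/kg, so it is Code Z3 (Toxic).
Code Z9 net quantity: (two 1.08 L containers = 2.16 L) + (two 1.21 L containers = 2.42 L) = 4.58 L.
4.58 L ≤ 5 L (road limit, Code Z9) — within limit.
Code Z3 quantity: 27.5 kg.
27.5 kg > 25 kg (road limit, Code Z3) — over the limit.

No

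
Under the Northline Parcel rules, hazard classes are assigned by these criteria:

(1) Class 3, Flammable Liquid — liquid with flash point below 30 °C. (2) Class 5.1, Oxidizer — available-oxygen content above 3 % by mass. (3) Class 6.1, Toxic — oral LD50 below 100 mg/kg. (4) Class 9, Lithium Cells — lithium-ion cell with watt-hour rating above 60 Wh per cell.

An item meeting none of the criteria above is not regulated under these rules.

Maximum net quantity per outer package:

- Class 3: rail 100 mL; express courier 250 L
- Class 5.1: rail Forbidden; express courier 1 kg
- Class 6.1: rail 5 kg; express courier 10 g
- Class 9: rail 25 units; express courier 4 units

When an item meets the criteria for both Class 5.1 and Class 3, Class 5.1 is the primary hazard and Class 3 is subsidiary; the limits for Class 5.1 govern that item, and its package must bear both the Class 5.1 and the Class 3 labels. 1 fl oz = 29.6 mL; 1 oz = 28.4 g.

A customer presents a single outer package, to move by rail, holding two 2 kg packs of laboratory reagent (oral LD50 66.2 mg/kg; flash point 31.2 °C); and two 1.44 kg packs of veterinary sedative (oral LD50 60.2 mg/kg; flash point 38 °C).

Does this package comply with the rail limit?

No

Laboratory reagent: oral LD50 66.2 mg/kg < 100 mg/kg → Class 6.1 (Toxic).
Veterinary sedative: oral LD50 60.2 mg/kg < 100 mg/kg → Class 6.1 (Toxic).
Class 6.1 net quantity: (two 2 kg packs = 4 kg) + (two 1.44 kg packs = 2.88 kg) = 6.88 kg.
That exceeds the Class 6.1 rail limit of 5 kg.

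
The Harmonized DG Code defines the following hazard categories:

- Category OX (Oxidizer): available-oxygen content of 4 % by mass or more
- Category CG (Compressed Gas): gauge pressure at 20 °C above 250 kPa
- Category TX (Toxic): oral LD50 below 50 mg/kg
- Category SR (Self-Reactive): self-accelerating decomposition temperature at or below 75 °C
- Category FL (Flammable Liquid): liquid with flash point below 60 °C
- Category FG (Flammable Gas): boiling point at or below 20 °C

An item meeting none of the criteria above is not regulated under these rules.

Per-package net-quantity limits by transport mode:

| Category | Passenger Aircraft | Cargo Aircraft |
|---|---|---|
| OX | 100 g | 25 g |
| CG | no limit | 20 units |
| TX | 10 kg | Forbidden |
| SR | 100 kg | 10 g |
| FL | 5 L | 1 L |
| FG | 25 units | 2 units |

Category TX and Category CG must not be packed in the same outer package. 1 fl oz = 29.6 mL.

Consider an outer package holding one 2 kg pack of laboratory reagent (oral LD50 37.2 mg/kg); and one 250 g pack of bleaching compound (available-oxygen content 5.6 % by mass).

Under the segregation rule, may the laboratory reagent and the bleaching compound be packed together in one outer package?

Oral LD50 37.2 mg/kg meets the Category TX criterion (Toxic), so the laboratory reagent is Category TX.
Bleaching compound: available-oxygen content 5.6 % by mass ≥ 4 % by mass → Category OX (Oxidizer).
No segregation rule bars Category TX with Category OX.

Yes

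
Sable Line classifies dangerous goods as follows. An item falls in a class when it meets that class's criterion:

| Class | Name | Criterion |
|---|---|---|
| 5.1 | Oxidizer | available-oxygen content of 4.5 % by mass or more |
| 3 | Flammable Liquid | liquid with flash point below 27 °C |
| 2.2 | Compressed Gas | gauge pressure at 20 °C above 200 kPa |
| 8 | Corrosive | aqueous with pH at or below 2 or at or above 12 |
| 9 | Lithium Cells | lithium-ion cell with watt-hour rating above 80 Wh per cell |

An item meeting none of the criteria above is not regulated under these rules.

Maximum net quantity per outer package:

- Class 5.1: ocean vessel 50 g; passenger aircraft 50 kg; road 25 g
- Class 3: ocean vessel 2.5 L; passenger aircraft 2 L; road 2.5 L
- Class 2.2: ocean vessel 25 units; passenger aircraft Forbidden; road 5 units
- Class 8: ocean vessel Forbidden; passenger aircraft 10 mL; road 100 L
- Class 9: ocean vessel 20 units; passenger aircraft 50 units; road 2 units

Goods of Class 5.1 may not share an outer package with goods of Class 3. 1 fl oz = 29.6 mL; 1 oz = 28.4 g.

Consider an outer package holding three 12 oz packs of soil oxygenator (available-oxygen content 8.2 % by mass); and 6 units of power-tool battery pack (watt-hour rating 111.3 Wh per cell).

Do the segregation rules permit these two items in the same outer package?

Yes

The soil oxygenator has available-oxygen content 8.2 % by mass, which is ≥ 4.5 % by mass, so it is Class 5.1 (Oxidizer).
Watt-hour rating 111.3 Wh per cell meets the Class 9 criterion (Lithium Cells), so the power-tool battery pack is Class 9.
No segregation rule bars Class 5.1 with Class 9.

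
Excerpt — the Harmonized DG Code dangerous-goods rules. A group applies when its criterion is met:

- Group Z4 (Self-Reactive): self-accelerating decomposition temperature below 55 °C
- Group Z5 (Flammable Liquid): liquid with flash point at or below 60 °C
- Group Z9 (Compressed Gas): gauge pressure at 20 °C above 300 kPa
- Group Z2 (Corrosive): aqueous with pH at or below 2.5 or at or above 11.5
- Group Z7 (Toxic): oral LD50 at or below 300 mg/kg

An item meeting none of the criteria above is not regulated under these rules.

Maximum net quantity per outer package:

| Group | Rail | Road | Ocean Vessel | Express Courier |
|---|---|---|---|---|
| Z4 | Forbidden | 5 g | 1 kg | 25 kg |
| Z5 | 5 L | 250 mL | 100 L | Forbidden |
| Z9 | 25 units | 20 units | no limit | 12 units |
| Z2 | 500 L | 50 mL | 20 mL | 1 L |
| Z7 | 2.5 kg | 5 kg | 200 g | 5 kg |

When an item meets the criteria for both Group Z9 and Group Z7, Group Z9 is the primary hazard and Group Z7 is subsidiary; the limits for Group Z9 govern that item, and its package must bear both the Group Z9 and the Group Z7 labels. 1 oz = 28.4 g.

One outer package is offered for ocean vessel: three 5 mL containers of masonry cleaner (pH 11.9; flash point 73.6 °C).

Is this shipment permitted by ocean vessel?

pH 11.9 meets the Group Z2 criterion (Corrosive), so the masonry cleaner is Group Z2.
Group Z2 quantity: three 5 mL containers = 15 mL.
15 mL ≤ 20 mL (ocean vessel limit, Group Z2) — within limit.

Yes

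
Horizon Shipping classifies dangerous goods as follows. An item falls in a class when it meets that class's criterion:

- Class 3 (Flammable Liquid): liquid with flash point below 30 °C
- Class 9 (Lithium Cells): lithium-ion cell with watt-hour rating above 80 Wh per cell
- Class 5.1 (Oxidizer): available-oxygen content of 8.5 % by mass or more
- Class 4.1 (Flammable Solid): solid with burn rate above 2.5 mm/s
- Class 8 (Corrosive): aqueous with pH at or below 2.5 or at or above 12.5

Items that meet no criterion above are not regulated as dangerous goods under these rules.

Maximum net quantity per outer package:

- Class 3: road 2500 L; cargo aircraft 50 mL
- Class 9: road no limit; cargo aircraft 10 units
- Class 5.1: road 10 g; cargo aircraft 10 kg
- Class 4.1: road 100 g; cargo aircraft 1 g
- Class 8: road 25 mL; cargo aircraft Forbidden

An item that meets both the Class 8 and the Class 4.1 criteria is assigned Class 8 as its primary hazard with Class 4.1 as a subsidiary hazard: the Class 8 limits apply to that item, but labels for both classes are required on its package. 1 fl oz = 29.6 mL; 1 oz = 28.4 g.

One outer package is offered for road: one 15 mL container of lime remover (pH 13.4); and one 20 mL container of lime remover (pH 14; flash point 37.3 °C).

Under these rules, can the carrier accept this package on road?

Lime remover: pH 13.4 ≥ 12.5 → Class 8 (Corrosive).
pH 14 meets the Class 8 criterion (Corrosive), so the lime remover is Class 8.
Total Class 8: 15 mL + 20 mL = 35 mL.
35 mL exceeds the road limit of 25 mL for Class 8.

No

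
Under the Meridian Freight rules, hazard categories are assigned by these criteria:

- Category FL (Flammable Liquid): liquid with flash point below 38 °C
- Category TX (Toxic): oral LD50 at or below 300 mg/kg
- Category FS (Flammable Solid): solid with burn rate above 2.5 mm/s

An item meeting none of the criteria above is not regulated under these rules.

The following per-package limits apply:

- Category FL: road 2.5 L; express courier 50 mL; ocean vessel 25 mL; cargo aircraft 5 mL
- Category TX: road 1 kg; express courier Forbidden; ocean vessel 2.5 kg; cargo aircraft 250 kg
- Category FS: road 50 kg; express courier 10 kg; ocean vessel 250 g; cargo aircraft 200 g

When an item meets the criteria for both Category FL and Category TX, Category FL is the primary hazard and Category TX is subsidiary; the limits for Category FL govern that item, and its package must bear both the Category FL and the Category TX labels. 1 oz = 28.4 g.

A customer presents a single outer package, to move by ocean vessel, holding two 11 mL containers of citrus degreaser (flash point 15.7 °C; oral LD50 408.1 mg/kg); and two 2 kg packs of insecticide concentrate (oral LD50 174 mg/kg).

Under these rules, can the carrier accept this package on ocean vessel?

With flash point 15.7 °C (< 38 °C), the citrus degreaser falls in Category FL.
Insecticide concentrate: oral LD50 174 mg/kg ≤ 300 mg/kg → Category TX (Toxic).
Category FL quantity: two 11 mL containers = 22 mL.
22 mL is within the ocean vessel limit of 25 mL for Category FL.
Category TX quantity: two 2 kg packs = 4 kg.
That exceeds the Category TX ocean vessel limit of 2.5 kg.

No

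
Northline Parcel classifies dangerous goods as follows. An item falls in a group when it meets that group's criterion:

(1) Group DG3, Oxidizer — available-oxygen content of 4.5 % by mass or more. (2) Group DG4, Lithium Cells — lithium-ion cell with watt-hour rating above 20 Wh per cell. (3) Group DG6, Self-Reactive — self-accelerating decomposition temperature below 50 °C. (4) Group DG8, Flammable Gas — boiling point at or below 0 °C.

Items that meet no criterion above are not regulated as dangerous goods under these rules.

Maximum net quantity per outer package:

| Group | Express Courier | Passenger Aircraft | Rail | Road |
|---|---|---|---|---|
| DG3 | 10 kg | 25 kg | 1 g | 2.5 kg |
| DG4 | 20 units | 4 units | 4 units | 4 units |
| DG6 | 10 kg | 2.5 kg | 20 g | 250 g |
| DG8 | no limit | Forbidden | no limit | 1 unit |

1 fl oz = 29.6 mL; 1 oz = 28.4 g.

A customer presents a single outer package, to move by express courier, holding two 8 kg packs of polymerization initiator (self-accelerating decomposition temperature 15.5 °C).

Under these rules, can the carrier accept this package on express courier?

The polymerization initiator has self-accelerating decomposition temperature 15.5 °C, which is < 50 °C, so it is Group DG6 (Self-Reactive).
Group DG6 quantity: two 8 kg packs = 16 kg.
That exceeds the Group DG6 express courier limit of 10 kg.

No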